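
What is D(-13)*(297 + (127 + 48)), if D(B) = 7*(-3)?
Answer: -9912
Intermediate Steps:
D(B) = -21
D(-13)*(297 + (127 + 48)) = -21*(297 + (127 + 48)) = -21*(297 + 175) = -21*472 = -9912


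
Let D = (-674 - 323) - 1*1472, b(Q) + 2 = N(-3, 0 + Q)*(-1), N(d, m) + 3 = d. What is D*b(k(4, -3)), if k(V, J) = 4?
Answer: -9876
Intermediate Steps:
N(d, m) = -3 + d
b(Q) = 4 (b(Q) = -2 + (-3 - 3)*(-1) = -2 - 6*(-1) = -2 + 6 = 4)
D = -2469 (D = -997 - 1472 = -2469)
D*b(k(4, -3)) = -2469*4 = -9876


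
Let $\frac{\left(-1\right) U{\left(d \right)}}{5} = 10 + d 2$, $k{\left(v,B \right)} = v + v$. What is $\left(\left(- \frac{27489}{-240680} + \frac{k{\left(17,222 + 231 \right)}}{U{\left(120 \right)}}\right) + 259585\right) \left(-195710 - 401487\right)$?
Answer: $- \frac{423989095297808651}{2735000} \approx -1.5502 \cdot 10^{11}$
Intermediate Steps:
$k{\left(v,B \right)} = 2 v$
$U{\left(d \right)} = -50 - 10 d$ ($U{\left(d \right)} = - 5 \left(10 + d 2\right) = - 5 \left(10 + 2 d\right) = -50 - 10 d$)
$\left(\left(- \frac{27489}{-240680} + \frac{k{\left(17,222 + 231 \right)}}{U{\left(120 \right)}}\right) + 259585\right) \left(-195710 - 401487\right) = \left(\left(- \frac{27489}{-240680} + \frac{2 \cdot 17}{-50 - 1200}\right) + 259585\right) \left(-195710 - 401487\right) = \left(\left(\left(-27489\right) \left(- \frac{1}{240680}\right) + \frac{34}{-50 - 1200}\right) + 259585\right) \left(-597197\right) = \left(\left(\frac{2499}{21880} + \frac{34}{-1250}\right) + 259585\right) \left(-597197\right) = \left(\left(\frac{2499}{21880} + 34 \left(- \frac{1}{1250}\right)\right) + 259585\right) \left(-597197\right) = \left(\left(\frac{2499}{21880} - \frac{17}{625}\right) + 259585\right) \left(-597197\right) = \left(\frac{237983}{2735000} + 259585\right) \left(-597197\right) = \frac{709965212983}{2735000} \left(-597197\right) = - \frac{423989095297808651}{2735000}$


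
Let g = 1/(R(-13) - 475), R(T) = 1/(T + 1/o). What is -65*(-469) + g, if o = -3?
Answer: 579306415/19003 ≈ 30485.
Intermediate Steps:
R(T) = 1/(-⅓ + T) (R(T) = 1/(T + 1/(-3)) = 1/(T - ⅓) = 1/(-⅓ + T))
g = -40/19003 (g = 1/(3/(-1 + 3*(-13)) - 475) = 1/(3/(-1 - 39) - 475) = 1/(3/(-40) - 475) = 1/(3*(-1/40) - 475) = 1/(-3/40 - 475) = 1/(-19003/40) = -40/19003 ≈ -0.0021049)
-65*(-469) + g = -65*(-469) - 40/19003 = 30485 - 40/19003 = 579306415/19003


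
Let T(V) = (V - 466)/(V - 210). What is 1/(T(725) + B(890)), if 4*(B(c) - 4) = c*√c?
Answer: -2388570/23371914622603 + 118025125*√890/23371914622603 ≈ 0.00015055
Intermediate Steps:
B(c) = 4 + c^(3/2)/4 (B(c) = 4 + (c*√c)/4 = 4 + c^(3/2)/4)
T(V) = (-466 + V)/(-210 + V)
1/(T(725) + B(890)) = 1/((-466 + 725)/(-210 + 725) + (4 + 890^(3/2)/4)) = 1/(259/515 + (4 + (890*√890)/4)) = 1/((1/515)*259 + (4 + 445*√890/2)) = 1/(259/515 + (4 + 445*√890/2)) = 1/(2319/515 + 445*√890/2)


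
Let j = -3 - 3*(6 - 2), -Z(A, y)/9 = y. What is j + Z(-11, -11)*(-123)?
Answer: -12192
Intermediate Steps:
Z(A, y) = -9*y
j = -15 (j = -3 - 3*4 = -3 - 12 = -15)
j + Z(-11, -11)*(-123) = -15 - 9*(-11)*(-123) = -15 + 99*(-123) = -15 - 12177 = -12192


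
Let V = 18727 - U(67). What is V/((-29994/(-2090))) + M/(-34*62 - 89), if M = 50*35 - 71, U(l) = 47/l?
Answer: 2878847515109/2207543403 ≈ 1304.1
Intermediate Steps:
M = 1679 (M = 1750 - 71 = 1679)
V = 1254662/67 (V = 18727 - 47/67 = 1254662/67 ≈ 18726.)
V/((-29994/(-2090))) + M/(-34*62 - 89) = 1254662/(67*((-29994/(-2090)))) + 1679/(-34*62 - 89) = 1254662/(67*((-29994*(-1/2090)))) + 1679/(-2108 - 89) = 1254662/(67*(14997/1045)) + 1679/(-2197) = (1254662/67)*(1045/14997) + 1679*(-1/2197) = 1311121790/1004799 - 1679/2197 = 2878847515109/2207543403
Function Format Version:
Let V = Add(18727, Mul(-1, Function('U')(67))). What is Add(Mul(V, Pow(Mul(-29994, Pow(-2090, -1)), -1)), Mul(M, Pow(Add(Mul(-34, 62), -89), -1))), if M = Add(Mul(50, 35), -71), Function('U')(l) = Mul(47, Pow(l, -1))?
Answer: Rational(2878847515109, 2207543403) ≈ 1304.1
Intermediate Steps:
M = 1679 (M = Add(1750, -71) = 1679)
V = Rational(1254662, 67) (V = Add(18727, Mul(-1, Mul(47, Pow(67, -1)))) = Add(18727, Mul(-1, Mul(47, Rational(1, 67)))) = Add(18727, Mul(-1, Rational(47, 67))) = Add(18727, Rational(-47, 67)) = Rational(1254662, 67) ≈ 18726.)
Add(Mul(V, Pow(Mul(-29994, Pow(-2090, -1)), -1)), Mul(M, Pow(Add(Mul(-34, 62), -89), -1))) = Add(Mul(Rational(1254662, 67), Pow(Mul(-29994, Pow(-2090, -1)), -1)), Mul(1679, Pow(Add(Mul(-34, 62), -89), -1))) = Add(Mul(Rational(1254662, 67), Pow(Mul(-29994, Rational(-1, 2090)), -1)), Mul(1679, Pow(Add(-2108, -89), -1))) = Add(Mul(Rational(1254662, 67), Pow(Rational(14997, 1045), -1)), Mul(1679, Pow(-2197, -1))) = Add(Mul(Rational(1254662, 67), Rational(1045, 14997)), Mul(1679, Rational(-1, 2197))) = Add(Rational(1311121790, 1004799), Rational(-1679, 2197)) = Rational(2878847515109, 2207543403)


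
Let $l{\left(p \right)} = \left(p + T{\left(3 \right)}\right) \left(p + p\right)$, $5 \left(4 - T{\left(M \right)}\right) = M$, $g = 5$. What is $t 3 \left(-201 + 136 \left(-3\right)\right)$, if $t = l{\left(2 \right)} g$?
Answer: $-197316$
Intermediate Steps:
$T{\left(M \right)} = 4 - \frac{M}{5}$
$l{\left(p \right)} = 2 p \left(\frac{17}{5} + p\right)$ ($l{\left(p \right)} = \left(p + \left(4 - \frac{3}{5}\right)\right) \left(p + p\right) = \left(p + \left(4 - \frac{3}{5}\right)\right) 2 p = \left(p + \frac{17}{5}\right) 2 p = \left(\frac{17}{5} + p\right) 2 p = 2 p \left(\frac{17}{5} + p\right)$)
$t = 108$ ($t = \frac{2}{5} \cdot 2 \left(17 + 5 \cdot 2\right) 5 = \frac{2}{5} \cdot 2 \left(17 + 10\right) 5 = \frac{2}{5} \cdot 2 \cdot 27 \cdot 5 = \frac{108}{5} \cdot 5 = 108$)
$t 3 \left(-201 + 136 \left(-3\right)\right) = 108 \cdot 3 \left(-201 + 136 \left(-3\right)\right) = 324 \left(-201 - 408\right) = 324 \left(-609\right) = -197316$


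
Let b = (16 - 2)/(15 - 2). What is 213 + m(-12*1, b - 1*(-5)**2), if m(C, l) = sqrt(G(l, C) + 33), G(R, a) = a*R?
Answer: 213 + sqrt(54093)/13 ≈ 230.89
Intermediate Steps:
G(R, a) = R*a
b = 14/13 ≈ 1.0769
m(C, l) = sqrt(33 + C*l) (m(C, l) = sqrt(l*C + 33) = sqrt(C*l + 33) = sqrt(33 + C*l))
213 + m(-12*1, b - 1*(-5)**2) = 213 + sqrt(33 + (-12*1)*(14/13 - 1*(-5)**2)) = 213 + sqrt(33 - 12*(14/13 - 1*25)) = 213 + sqrt(33 - 12*(14/13 - 25)) = 213 + sqrt(33 - 12*(-311/13)) = 213 + sqrt(33 + 3732/13) = 213 + sqrt(4161/13) = 213 + sqrt(54093)/13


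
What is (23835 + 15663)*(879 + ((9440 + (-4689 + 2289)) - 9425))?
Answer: -59483988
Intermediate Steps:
(23835 + 15663)*(879 + ((9440 + (-4689 + 2289)) - 9425)) = 39498*(879 + ((9440 - 2400) - 9425)) = 39498*(879 + (7040 - 9425)) = 39498*(879 - 2385) = 39498*(-1506) = -59483988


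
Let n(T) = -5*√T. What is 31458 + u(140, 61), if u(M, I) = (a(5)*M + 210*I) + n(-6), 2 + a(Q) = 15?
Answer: 46088 - 5*I*√6 ≈ 46088.0 - 12.247*I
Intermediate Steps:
a(Q) = 13 (a(Q) = -2 + 15 = 13)
u(M, I) = 13*M + 210*I - 5*I*√6 (u(M, I) = (13*M + 210*I) - 5*I*√6 = 13*M + 210*I - 5*I*√6)
31458 + u(140, 61) = 31458 + (13*140 + 210*61 - 5*I*√6) = 31458 + (1820 + 12810 - 5*I*√6) = 31458 + (14630 - 5*I*√6) = 46088 - 5*I*√6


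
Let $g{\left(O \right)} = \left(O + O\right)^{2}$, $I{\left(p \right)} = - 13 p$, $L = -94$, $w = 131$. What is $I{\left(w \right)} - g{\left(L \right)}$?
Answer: $-37047$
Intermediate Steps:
$g{\left(O \right)} = 4 O^{2}$ ($g{\left(O \right)} = \left(2 O\right)^{2} = 4 O^{2}$)
$I{\left(w \right)} - g{\left(L \right)} = \left(-13\right) 131 - 4 \left(-94\right)^{2} = -1703 - 4 \cdot 8836 = -1703 - 35344 = -37047$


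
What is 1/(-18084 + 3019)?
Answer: -1/15065 ≈ -6.6379e-5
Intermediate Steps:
1/(-18084 + 3019) = 1/(-15065) = -1/15065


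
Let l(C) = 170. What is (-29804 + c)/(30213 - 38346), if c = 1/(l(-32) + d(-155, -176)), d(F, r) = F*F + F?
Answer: 716488159/195517320 ≈ 3.6646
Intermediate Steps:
d(F, r) = F + F**2 (d(F, r) = F**2 + F = F + F**2)
c = 1/24040 (c = 1/(170 - 155*(1 - 155)) = 1/(170 - 155*(-154)) = 1/(170 + 23870) = 1/24040 ≈ 4.1597e-5)
(-29804 + c)/(30213 - 38346) = (-29804 + 1/24040)/(30213 - 38346) = -716488159/24040/(-8133) = -716488159/24040*(-1/8133) = 716488159/195517320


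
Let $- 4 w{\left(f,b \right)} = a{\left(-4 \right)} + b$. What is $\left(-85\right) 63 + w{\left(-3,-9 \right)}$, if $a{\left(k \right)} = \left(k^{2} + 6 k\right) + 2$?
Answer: $- \frac{21405}{4} \approx -5351.3$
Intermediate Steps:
$a{\left(k \right)} = 2 + k^{2} + 6 k$
$w{\left(f,b \right)} = \frac{3}{2} - \frac{b}{4}$ ($w{\left(f,b \right)} = - \frac{\left(2 + \left(-4\right)^{2} + 6 \left(-4\right)\right) + b}{4} = - \frac{\left(2 + 16 - 24\right) + b}{4} = - \frac{-6 + b}{4} = \frac{3}{2} - \frac{b}{4}$)
$\left(-85\right) 63 + w{\left(-3,-9 \right)} = \left(-85\right) 63 + \left(\frac{3}{2} - - \frac{9}{4}\right) = -5355 + \left(\frac{3}{2} + \frac{9}{4}\right) = -5355 + \frac{15}{4} = - \frac{21405}{4}$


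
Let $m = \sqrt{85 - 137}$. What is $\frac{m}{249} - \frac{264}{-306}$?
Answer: $\frac{44}{51} + \frac{2 i \sqrt{13}}{249} \approx 0.86275 + 0.02896 i$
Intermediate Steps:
$m = 2 i \sqrt{13}$ ($m = \sqrt{-52} = 2 i \sqrt{13} \approx 7.2111 i$)
$\frac{m}{249} - \frac{264}{-306} = \frac{2 i \sqrt{13}}{249} - \frac{264}{-306} = 2 i \sqrt{13} \cdot \frac{1}{249} - - \frac{44}{51} = \frac{2 i \sqrt{13}}{249} + \frac{44}{51} = \frac{44}{51} + \frac{2 i \sqrt{13}}{249}$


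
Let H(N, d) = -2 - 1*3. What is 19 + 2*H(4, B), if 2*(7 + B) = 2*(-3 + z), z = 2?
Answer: 9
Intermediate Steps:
B = -8 (B = -7 + (2*(-3 + 2))/2 = -7 + (2*(-1))/2 = -7 + (1/2)*(-2) = -7 - 1 = -8)
H(N, d) = -5 (H(N, d) = -2 - 3 = -5)
19 + 2*H(4, B) = 19 + 2*(-5) = 19 - 10 = 9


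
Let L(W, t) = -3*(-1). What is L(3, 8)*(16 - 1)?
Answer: 45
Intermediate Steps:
L(W, t) = 3
L(3, 8)*(16 - 1) = 3*(16 - 1) = 3*15 = 45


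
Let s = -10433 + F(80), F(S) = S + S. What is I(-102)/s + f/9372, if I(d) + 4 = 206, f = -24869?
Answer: -257372381/96278556 ≈ -2.6732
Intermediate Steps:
F(S) = 2*S
I(d) = 202 (I(d) = -4 + 206 = 202)
s = -10273 (s = -10433 + 2*80 = -10433 + 160 = -10273)
I(-102)/s + f/9372 = 202/(-10273) - 24869/9372 = 202*(-1/10273) - 24869*1/9372 = -202/10273 - 24869/9372 = -257372381/96278556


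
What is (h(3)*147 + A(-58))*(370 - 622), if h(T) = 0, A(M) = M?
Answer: 14616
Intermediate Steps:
(h(3)*147 + A(-58))*(370 - 622) = (0*147 - 58)*(370 - 622) = (0 - 58)*(-252) = -58*(-252) = 14616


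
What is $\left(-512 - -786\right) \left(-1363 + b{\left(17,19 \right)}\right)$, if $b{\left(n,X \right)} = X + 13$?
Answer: $-364694$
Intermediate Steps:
$b{\left(n,X \right)} = 13 + X$
$\left(-512 - -786\right) \left(-1363 + b{\left(17,19 \right)}\right) = \left(-512 - -786\right) \left(-1363 + \left(13 + 19\right)\right) = \left(-512 + 786\right) \left(-1363 + 32\right) = 274 \left(-1331\right) = -364694$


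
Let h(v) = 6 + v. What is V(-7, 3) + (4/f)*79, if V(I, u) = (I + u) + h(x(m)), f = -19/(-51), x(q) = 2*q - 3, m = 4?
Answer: 16249/19 ≈ 855.21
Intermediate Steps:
x(q) = -3 + 2*q
f = 19/51 (f = -19*(-1/51) = 19/51 ≈ 0.37255)
V(I, u) = 11 + I + u (V(I, u) = (I + u) + (6 + (-3 + 2*4)) = (I + u) + (6 + (-3 + 8)) = (I + u) + (6 + 5) = (I + u) + 11 = 11 + I + u)
V(-7, 3) + (4/f)*79 = (11 - 7 + 3) + (4/(19/51))*79 = 7 + (4*(51/19))*79 = 7 + (204/19)*79 = 7 + 16116/19 = 16249/19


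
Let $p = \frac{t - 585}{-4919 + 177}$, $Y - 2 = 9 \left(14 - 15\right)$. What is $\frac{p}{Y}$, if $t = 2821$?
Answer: $\frac{1118}{16597} \approx 0.067362$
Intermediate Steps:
$Y = -7$ ($Y = 2 + 9 \left(14 - 15\right) = 2 + 9 \left(-1\right) = 2 - 9 = -7$)
$p = - \frac{1118}{2371}$ ($p = \frac{2821 - 585}{-4919 + 177} = \frac{2236}{-4742} = 2236 \left(- \frac{1}{4742}\right) = - \frac{1118}{2371} \approx -0.47153$)
$\frac{p}{Y} = - \frac{1118}{2371 \left(-7\right)} = \left(- \frac{1118}{2371}\right) \left(- \frac{1}{7}\right) = \frac{1118}{16597}$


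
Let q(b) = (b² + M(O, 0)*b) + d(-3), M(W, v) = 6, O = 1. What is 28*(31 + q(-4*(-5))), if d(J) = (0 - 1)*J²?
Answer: 15176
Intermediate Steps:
d(J) = -J²
q(b) = -9 + b² + 6*b (q(b) = (b² + 6*b) - 1*(-3)² = (b² + 6*b) - 1*9 = (b² + 6*b) - 9 = -9 + b² + 6*b)
28*(31 + q(-4*(-5))) = 28*(31 + (-9 + (-4*(-5))² + 6*(-4*(-5)))) = 28*(31 + (-9 + 20² + 6*20)) = 28*(31 + (-9 + 400 + 120)) = 28*(31 + 511) = 28*542 = 15176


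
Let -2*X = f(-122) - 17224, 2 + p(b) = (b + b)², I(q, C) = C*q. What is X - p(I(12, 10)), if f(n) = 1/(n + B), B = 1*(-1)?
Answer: -12050555/246 ≈ -48986.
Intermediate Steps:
B = -1
f(n) = 1/(-1 + n) (f(n) = 1/(n - 1) = 1/(-1 + n))
p(b) = -2 + 4*b² (p(b) = -2 + (b + b)² = -2 + (2*b)² = -2 + 4*b²)
X = 2118553/246 (X = -(1/(-1 - 122) - 17224)/2 = -(1/(-123) - 17224)/2 = -(-1/123 - 17224)/2 = -½*(-2118553/123) = 2118553/246 ≈ 8612.0)
X - p(I(12, 10)) = 2118553/246 - (-2 + 4*(10*12)²) = 2118553/246 - (-2 + 4*120²) = 2118553/246 - (-2 + 4*14400) = 2118553/246 - (-2 + 57600) = 2118553/246 - 1*57598 = 2118553/246 - 57598 = -12050555/246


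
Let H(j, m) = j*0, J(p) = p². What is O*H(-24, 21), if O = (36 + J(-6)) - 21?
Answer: 0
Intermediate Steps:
H(j, m) = 0
O = 51 (O = (36 + (-6)²) - 21 = (36 + 36) - 21 = 72 - 21 = 51)
O*H(-24, 21) = 51*0 = 0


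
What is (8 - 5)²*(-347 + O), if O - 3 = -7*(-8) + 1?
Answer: -2583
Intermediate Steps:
O = 60 (O = 3 + (-7*(-8) + 1) = 3 + (56 + 1) = 3 + 57 = 60)
(8 - 5)²*(-347 + O) = (8 - 5)²*(-347 + 60) = 3²*(-287) = 9*(-287) = -2583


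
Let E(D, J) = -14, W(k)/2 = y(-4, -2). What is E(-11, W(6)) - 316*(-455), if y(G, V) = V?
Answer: 143766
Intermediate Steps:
W(k) = -4 (W(k) = 2*(-2) = -4)
E(-11, W(6)) - 316*(-455) = -14 - 316*(-455) = -14 + 143780 = 143766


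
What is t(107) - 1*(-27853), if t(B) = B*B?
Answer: 39302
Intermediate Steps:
t(B) = B²
t(107) - 1*(-27853) = 107² - 1*(-27853) = 11449 + 27853 = 39302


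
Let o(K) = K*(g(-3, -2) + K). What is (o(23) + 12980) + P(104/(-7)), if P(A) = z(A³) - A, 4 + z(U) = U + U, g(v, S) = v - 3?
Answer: 2340249/343 ≈ 6822.9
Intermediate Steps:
g(v, S) = -3 + v
z(U) = -4 + 2*U (z(U) = -4 + (U + U) = -4 + 2*U)
P(A) = -4 - A + 2*A³ (P(A) = (-4 + 2*A³) - A = -4 - A + 2*A³)
o(K) = K*(-6 + K) (o(K) = K*((-3 - 3) + K) = K*(-6 + K))
(o(23) + 12980) + P(104/(-7)) = (23*(-6 + 23) + 12980) + (-4 - 104/(-7) + 2*(104/(-7))³) = (23*17 + 12980) + (-4 - 104*(-1)/7 + 2*(104*(-⅐))³) = (391 + 12980) + (-4 - 1*(-104/7) + 2*(-104/7)³) = 13371 + (-4 + 104/7 + 2*(-1124864/343)) = 13371 + (-4 + 104/7 - 2249728/343) = 13371 - 2246004/343 = 2340249/343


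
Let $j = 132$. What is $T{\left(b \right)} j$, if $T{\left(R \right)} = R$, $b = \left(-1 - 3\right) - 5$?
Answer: $-1188$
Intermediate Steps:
$b = -9$ ($b = -4 - 5 = -9$)
$T{\left(b \right)} j = \left(-9\right) 132 = -1188$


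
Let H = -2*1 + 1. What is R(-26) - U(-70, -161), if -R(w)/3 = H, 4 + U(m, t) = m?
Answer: 77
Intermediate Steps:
U(m, t) = -4 + m
H = -1 (H = -2 + 1 = -1)
R(w) = 3 (R(w) = -3*(-1) = 3)
R(-26) - U(-70, -161) = 3 - (-4 - 70) = 3 - 1*(-74) = 3 + 74 = 77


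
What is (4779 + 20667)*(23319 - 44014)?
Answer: -526604970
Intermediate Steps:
(4779 + 20667)*(23319 - 44014) = 25446*(-20695) = -526604970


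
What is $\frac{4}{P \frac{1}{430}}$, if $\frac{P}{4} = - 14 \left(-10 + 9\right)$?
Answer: $\frac{215}{7} \approx 30.714$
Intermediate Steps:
$P = 56$ ($P = 4 \left(- 14 \left(-10 + 9\right)\right) = 4 \left(\left(-14\right) \left(-1\right)\right) = 4 \cdot 14 = 56$)
$\frac{4}{P \frac{1}{430}} = \frac{4}{56 \cdot \frac{1}{430}} = \frac{4}{\frac{28}{215}} = 4 \cdot \frac{215}{28} = \frac{215}{7}$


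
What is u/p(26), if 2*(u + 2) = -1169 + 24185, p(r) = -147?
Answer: -11506/147 ≈ -78.272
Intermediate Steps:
u = 11506 (u = -2 + (-1169 + 24185)/2 = -2 + (½)*23016 = -2 + 11508 = 11506)
u/p(26) = 11506/(-147) = 11506*(-1/147) = -11506/147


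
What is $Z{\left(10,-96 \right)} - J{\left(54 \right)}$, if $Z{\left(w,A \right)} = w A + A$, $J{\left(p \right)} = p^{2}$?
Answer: $-3972$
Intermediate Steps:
$Z{\left(w,A \right)} = A + A w$ ($Z{\left(w,A \right)} = A w + A = A + A w$)
$Z{\left(10,-96 \right)} - J{\left(54 \right)} = - 96 \left(1 + 10\right) - 54^{2} = \left(-96\right) 11 - 2916 = -1056 - 2916 = -3972$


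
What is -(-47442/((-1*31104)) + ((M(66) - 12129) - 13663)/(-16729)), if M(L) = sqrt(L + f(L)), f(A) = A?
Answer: -265981931/86723136 + 2*sqrt(33)/16729 ≈ -3.0663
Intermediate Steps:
M(L) = sqrt(2)*sqrt(L) (M(L) = sqrt(L + L) = sqrt(2*L) = sqrt(2)*sqrt(L))
-(-47442/((-1*31104)) + ((M(66) - 12129) - 13663)/(-16729)) = -(-47442/((-1*31104)) + ((sqrt(2)*sqrt(66) - 12129) - 13663)/(-16729)) = -(-47442/(-31104) + ((2*sqrt(33) - 12129) - 13663)*(-1/16729)) = -(-47442*(-1/31104) + ((-12129 + 2*sqrt(33)) - 13663)*(-1/16729)) = -(7907/5184 + (-25792 + 2*sqrt(33))*(-1/16729)) = -(7907/5184 + (25792/16729 - 2*sqrt(33)/16729)) = -(265981931/86723136 - 2*sqrt(33)/16729) = -265981931/86723136 + 2*sqrt(33)/16729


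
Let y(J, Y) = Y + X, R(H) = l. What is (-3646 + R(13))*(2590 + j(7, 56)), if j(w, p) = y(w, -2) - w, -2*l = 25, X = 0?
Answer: -18885177/2 ≈ -9.4426e+6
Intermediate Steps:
l = -25/2 (l = -½*25 = -25/2 ≈ -12.500)
R(H) = -25/2
y(J, Y) = Y (y(J, Y) = Y + 0 = Y)
j(w, p) = -2 - w
(-3646 + R(13))*(2590 + j(7, 56)) = (-3646 - 25/2)*(2590 + (-2 - 1*7)) = -7317*(2590 + (-2 - 7))/2 = -7317*(2590 - 9)/2 = -7317/2*2581 = -18885177/2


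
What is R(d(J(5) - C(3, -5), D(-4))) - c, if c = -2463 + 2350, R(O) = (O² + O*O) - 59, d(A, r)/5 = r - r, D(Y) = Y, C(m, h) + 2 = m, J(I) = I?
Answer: 54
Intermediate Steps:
C(m, h) = -2 + m
d(A, r) = 0 (d(A, r) = 5*(r - r) = 5*0 = 0)
R(O) = -59 + 2*O² (R(O) = (O² + O²) - 59 = 2*O² - 59 = -59 + 2*O²)
c = -113
R(d(J(5) - C(3, -5), D(-4))) - c = (-59 + 2*0²) - 1*(-113) = (-59 + 2*0) + 113 = (-59 + 0) + 113 = -59 + 113 = 54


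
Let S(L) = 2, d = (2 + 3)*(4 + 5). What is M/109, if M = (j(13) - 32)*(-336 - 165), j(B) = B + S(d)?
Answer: 8517/109 ≈ 78.138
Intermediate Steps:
d = 45 (d = 5*9 = 45)
j(B) = 2 + B (j(B) = B + 2 = 2 + B)
M = 8517 (M = ((2 + 13) - 32)*(-336 - 165) = (15 - 32)*(-501) = -17*(-501) = 8517)
M/109 = 8517/109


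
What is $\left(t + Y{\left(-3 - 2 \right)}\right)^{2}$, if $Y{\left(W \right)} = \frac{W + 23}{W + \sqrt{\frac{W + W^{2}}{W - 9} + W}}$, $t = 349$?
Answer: $\frac{1808169 \sqrt{35} + 7698329 i}{5 \left(3 \sqrt{35} + 13 i\right)} \approx 1.1981 \cdot 10^{5} - 1005.3 i$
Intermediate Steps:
$Y{\left(W \right)} = \frac{23 + W}{W + \sqrt{W + \frac{W + W^{2}}{-9 + W}}}$ ($Y{\left(W \right)} = \frac{23 + W}{W + \sqrt{\frac{W + W^{2}}{-9 + W} + W}} = \frac{23 + W}{W + \sqrt{W + \frac{W + W^{2}}{-9 + W}}}$)
$\left(t + Y{\left(-3 - 2 \right)}\right)^{2} = \left(349 + \frac{23 - 5}{\left(-3 - 2\right) + \sqrt{2} \sqrt{\frac{\left(-3 - 2\right) \left(-4 - 5\right)}{-9 - 5}}}\right)^{2} = \left(349 + \frac{23 - 5}{-5 + \sqrt{2} \sqrt{- \frac{5 \left(-4 - 5\right)}{-9 - 5}}}\right)^{2} = \left(349 + \frac{1}{-5 + \sqrt{2} \sqrt{\left(-5\right) \frac{1}{-14} \left(-9\right)}} 18\right)^{2} = \left(349 + \frac{1}{-5 + \sqrt{2} \sqrt{\left(-5\right) \left(- \frac{1}{14}\right) \left(-9\right)}} 18\right)^{2} = \left(349 + \frac{1}{-5 + \sqrt{2} \sqrt{- \frac{45}{14}}} \cdot 18\right)^{2} = \left(349 + \frac{1}{-5 + \sqrt{2} \frac{3 i \sqrt{70}}{14}} \cdot 18\right)^{2} = \left(349 + \frac{1}{-5 + \frac{3 i \sqrt{35}}{7}} \cdot 18\right)^{2} = \left(349 + \frac{18}{-5 + \frac{3 i \sqrt{35}}{7}}\right)^{2}$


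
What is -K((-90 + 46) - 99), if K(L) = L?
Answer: 143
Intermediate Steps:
-K((-90 + 46) - 99) = -((-90 + 46) - 99) = -(-44 - 99) = -1*(-143) = 143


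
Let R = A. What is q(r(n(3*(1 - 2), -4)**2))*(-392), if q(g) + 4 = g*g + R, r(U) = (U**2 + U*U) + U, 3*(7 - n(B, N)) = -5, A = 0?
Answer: -331814756300384/6561 ≈ -5.0574e+10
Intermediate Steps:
n(B, N) = 26/3 (n(B, N) = 7 - 1/3*(-5) = 7 + 5/3 = 26/3)
r(U) = U + 2*U**2 (r(U) = (U**2 + U**2) + U = 2*U**2 + U = U + 2*U**2)
R = 0
q(g) = -4 + g**2 (q(g) = -4 + (g*g + 0) = -4 + (g**2 + 0) = -4 + g**2)
q(r(n(3*(1 - 2), -4)**2))*(-392) = (-4 + ((26/3)**2*(1 + 2*(26/3)**2))**2)*(-392) = (-4 + (676*(1 + 2*(676/9))/9)**2)*(-392) = (-4 + (676*(1 + 1352/9)/9)**2)*(-392) = (-4 + ((676/9)*(1361/9))**2)*(-392) = (-4 + (920036/81)**2)*(-392) = (-4 + 846466241296/6561)*(-392) = (846466215052/6561)*(-392) = -331814756300384/6561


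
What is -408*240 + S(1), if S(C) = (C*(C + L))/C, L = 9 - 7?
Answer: -97917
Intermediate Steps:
L = 2
S(C) = 2 + C (S(C) = (C*(C + 2))/C = (C*(2 + C))/C = 2 + C)
-408*240 + S(1) = -408*240 + (2 + 1) = -97920 + 3 = -97917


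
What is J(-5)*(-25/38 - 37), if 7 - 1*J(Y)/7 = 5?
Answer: -10017/19 ≈ -527.21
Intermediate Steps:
J(Y) = 14 (J(Y) = 49 - 7*5 = 49 - 35 = 14)
J(-5)*(-25/38 - 37) = 14*(-25/38 - 37) = 14*(-1431/38) = -10017/19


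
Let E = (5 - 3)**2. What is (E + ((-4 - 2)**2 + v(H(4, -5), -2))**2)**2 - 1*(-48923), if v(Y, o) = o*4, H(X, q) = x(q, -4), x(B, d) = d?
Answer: 669867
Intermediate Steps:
H(X, q) = -4
v(Y, o) = 4*o
E = 4 (E = 2**2 = 4)
(E + ((-4 - 2)**2 + v(H(4, -5), -2))**2)**2 - 1*(-48923) = (4 + ((-4 - 2)**2 + 4*(-2))**2)**2 - 1*(-48923) = (4 + ((-6)**2 - 8)**2)**2 + 48923 = (4 + (36 - 8)**2)**2 + 48923 = (4 + 28**2)**2 + 48923 = (4 + 784)**2 + 48923 = 788**2 + 48923 = 620944 + 48923 = 669867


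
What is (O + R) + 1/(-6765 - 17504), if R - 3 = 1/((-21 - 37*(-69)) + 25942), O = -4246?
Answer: -2932063656163/691035506 ≈ -4243.0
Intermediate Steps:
R = 85423/28474 (R = 3 + 1/((-21 - 37*(-69)) + 25942) = 3 + 1/((-21 + 2553) + 25942) = 3 + 1/(2532 + 25942) = 3 + 1/28474 = 85423/28474 ≈ 3.0000)
(O + R) + 1/(-6765 - 17504) = (-4246 + 85423/28474) + 1/(-6765 - 17504) = -120815181/28474 + 1/(-24269) = -120815181/28474 - 1/24269 = -2932063656163/691035506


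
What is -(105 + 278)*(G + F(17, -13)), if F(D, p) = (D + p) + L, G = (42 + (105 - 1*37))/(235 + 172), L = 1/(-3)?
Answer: -167371/111 ≈ -1507.8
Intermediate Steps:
L = -⅓ ≈ -0.33333
G = 10/37 (G = (42 + (105 - 37))/407 = (42 + 68)*(1/407) = 110*(1/407) = 10/37 ≈ 0.27027)
F(D, p) = -⅓ + D + p (F(D, p) = (D + p) - ⅓ = -⅓ + D + p)
-(105 + 278)*(G + F(17, -13)) = -(105 + 278)*(10/37 + (-⅓ + 17 - 13)) = -383*(10/37 + 11/3) = -383*437/111 = -1*167371/111 = -167371/111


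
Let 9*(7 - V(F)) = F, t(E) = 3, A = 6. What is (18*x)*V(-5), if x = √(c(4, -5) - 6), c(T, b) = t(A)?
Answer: 136*I*√3 ≈ 235.56*I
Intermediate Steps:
c(T, b) = 3
x = I*√3 (x = √(3 - 6) = √(-3) = I*√3 ≈ 1.732*I)
V(F) = 7 - F/9
(18*x)*V(-5) = (18*(I*√3))*(7 - ⅑*(-5)) = (18*I*√3)*(7 + 5/9) = (18*I*√3)*(68/9) = 136*I*√3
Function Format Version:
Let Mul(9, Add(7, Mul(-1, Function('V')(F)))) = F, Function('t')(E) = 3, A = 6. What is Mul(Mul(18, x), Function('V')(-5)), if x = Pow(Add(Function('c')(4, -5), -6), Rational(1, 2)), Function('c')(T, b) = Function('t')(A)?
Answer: Mul(136, I, Pow(3, Rational(1, 2))) ≈ Mul(235.56, I)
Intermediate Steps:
Function('c')(T, b) = 3
x = Mul(I, Pow(3, Rational(1, 2))) (x = Pow(Add(3, -6), Rational(1, 2)) = Pow(-3, Rational(1, 2)) = Mul(I, Pow(3, Rational(1, 2))) ≈ Mul(1.7320, I))
Function('V')(F) = Add(7, Mul(Rational(-1, 9), F))
Mul(Mul(18, x), Function('V')(-5)) = Mul(Mul(18, Mul(I, Pow(3, Rational(1, 2)))), Add(7, Mul(Rational(-1, 9), -5))) = Mul(Mul(18, I, Pow(3, Rational(1, 2))), Add(7, Rational(5, 9))) = Mul(Mul(18, I, Pow(3, Rational(1, 2))), Rational(68, 9)) = Mul(136, I, Pow(3, Rational(1, 2)))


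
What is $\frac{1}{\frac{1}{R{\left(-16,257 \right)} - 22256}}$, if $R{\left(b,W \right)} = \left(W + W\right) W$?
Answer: $109842$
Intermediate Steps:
$R{\left(b,W \right)} = 2 W^{2}$ ($R{\left(b,W \right)} = 2 W W = 2 W^{2}$)
$\frac{1}{\frac{1}{R{\left(-16,257 \right)} - 22256}} = \frac{1}{\frac{1}{2 \cdot 257^{2} - 22256}} = \frac{1}{\frac{1}{2 \cdot 66049 - 22256}} = \frac{1}{\frac{1}{132098 - 22256}} = \frac{1}{\frac{1}{109842}} = 109842$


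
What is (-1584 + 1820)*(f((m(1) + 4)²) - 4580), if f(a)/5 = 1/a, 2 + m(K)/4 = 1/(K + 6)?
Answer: -155632265/144 ≈ -1.0808e+6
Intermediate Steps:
m(K) = -8 + 4/(6 + K) (m(K) = -8 + 4/(K + 6) = -8 + 4/(6 + K))
f(a) = 5/a
(-1584 + 1820)*(f((m(1) + 4)²) - 4580) = (-1584 + 1820)*(5/((4*(-11 - 2*1)/(6 + 1) + 4)²) - 4580) = 236*(5/((4*(-11 - 2)/7 + 4)²) - 4580) = 236*(5/((4*(⅐)*(-13) + 4)²) - 4580) = 236*(5/((-52/7 + 4)²) - 4580) = 236*(5/((-24/7)²) - 4580) = 236*(5/(576/49) - 4580) = 236*(5*(49/576) - 4580) = 236*(245/576 - 4580) = 236*(-2637835/576) = -155632265/144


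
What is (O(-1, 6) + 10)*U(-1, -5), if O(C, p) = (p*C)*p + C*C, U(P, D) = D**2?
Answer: -625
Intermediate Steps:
O(C, p) = C**2 + C*p**2 (O(C, p) = (C*p)*p + C**2 = C*p**2 + C**2 = C**2 + C*p**2)
(O(-1, 6) + 10)*U(-1, -5) = (-(-1 + 6**2) + 10)*(-5)**2 = (-(-1 + 36) + 10)*25 = (-1*35 + 10)*25 = (-35 + 10)*25 = -25*25 = -625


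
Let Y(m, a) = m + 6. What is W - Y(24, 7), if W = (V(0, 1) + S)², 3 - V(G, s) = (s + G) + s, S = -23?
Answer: 454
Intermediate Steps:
Y(m, a) = 6 + m
V(G, s) = 3 - G - 2*s (V(G, s) = 3 - ((s + G) + s) = 3 - ((G + s) + s) = 3 - (G + 2*s) = 3 + (-G - 2*s) = 3 - G - 2*s)
W = 484 (W = ((3 - 1*0 - 2*1) - 23)² = ((3 + 0 - 2) - 23)² = (1 - 23)² = (-22)² = 484)
W - Y(24, 7) = 484 - (6 + 24) = 484 - 1*30 = 484 - 30 = 454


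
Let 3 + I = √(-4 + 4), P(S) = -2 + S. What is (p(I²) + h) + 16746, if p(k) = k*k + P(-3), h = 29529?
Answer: 46351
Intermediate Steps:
I = -3 (I = -3 + √(-4 + 4) = -3 + √0 = -3 + 0 = -3)
p(k) = -5 + k² (p(k) = k*k + (-2 - 3) = k² - 5 = -5 + k²)
(p(I²) + h) + 16746 = ((-5 + ((-3)²)²) + 29529) + 16746 = ((-5 + 9²) + 29529) + 16746 = ((-5 + 81) + 29529) + 16746 = (76 + 29529) + 16746 = 29605 + 16746 = 46351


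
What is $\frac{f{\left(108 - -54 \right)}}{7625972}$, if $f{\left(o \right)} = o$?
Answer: $\frac{81}{3812986} \approx 2.1243 \cdot 10^{-5}$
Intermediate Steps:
$\frac{f{\left(108 - -54 \right)}}{7625972} = \frac{108 - -54}{7625972} = \left(108 + 54\right) \frac{1}{7625972} = 162 \cdot \frac{1}{7625972} = \frac{81}{3812986}$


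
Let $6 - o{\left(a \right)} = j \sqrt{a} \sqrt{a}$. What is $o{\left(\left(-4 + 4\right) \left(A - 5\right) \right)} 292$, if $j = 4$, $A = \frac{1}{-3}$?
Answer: $1752$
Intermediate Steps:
$A = - \frac{1}{3} \approx -0.33333$
$o{\left(a \right)} = 6 - 4 a$ ($o{\left(a \right)} = 6 - 4 \sqrt{a} \sqrt{a} = 6 - 4 a$)
$o{\left(\left(-4 + 4\right) \left(A - 5\right) \right)} 292 = \left(6 - 4 \left(-4 + 4\right) \left(- \frac{1}{3} - 5\right)\right) 292 = \left(6 - 4 \cdot 0 \left(- \frac{16}{3}\right)\right) 292 = \left(6 - 0\right) 292 = \left(6 + 0\right) 292 = 6 \cdot 292 = 1752$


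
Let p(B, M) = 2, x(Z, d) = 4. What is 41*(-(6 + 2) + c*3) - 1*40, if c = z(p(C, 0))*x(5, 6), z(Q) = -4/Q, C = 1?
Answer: -1352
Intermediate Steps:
c = -8 (c = -4/2*4 = -4*½*4 = -2*4 = -8)
41*(-(6 + 2) + c*3) - 1*40 = 41*(-(6 + 2) - 8*3) - 1*40 = 41*(-1*8 - 24) - 40 = 41*(-8 - 24) - 40 = 41*(-32) - 40 = -1312 - 40 = -1352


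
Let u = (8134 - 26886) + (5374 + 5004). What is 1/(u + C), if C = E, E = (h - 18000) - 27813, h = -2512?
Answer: -1/56699 ≈ -1.7637e-5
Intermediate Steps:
u = -8374 (u = -18752 + 10378 = -8374)
E = -48325 (E = (-2512 - 18000) - 27813 = -20512 - 27813 = -48325)
C = -48325
1/(u + C) = 1/(-8374 - 48325) = 1/(-56699) = -1/56699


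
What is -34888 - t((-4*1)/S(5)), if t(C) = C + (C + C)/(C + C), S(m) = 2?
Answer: -34887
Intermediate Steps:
t(C) = 1 + C (t(C) = C + (2*C)/((2*C)) = C + (2*C)*(1/(2*C)) = C + 1 = 1 + C)
-34888 - t((-4*1)/S(5)) = -34888 - (1 - 4*1/2) = -34888 - (1 - 2) = -34888 - 1*(-1) = -34888 + 1 = -34887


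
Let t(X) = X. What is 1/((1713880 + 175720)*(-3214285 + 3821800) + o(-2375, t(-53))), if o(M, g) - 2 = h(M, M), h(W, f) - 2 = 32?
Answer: 1/1147960344036 ≈ 8.7111e-13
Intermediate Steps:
h(W, f) = 34 (h(W, f) = 2 + 32 = 34)
o(M, g) = 36 (o(M, g) = 2 + 34 = 36)
1/((1713880 + 175720)*(-3214285 + 3821800) + o(-2375, t(-53))) = 1/((1713880 + 175720)*(-3214285 + 3821800) + 36) = 1/(1889600*607515 + 36) = 1/(1147960344000 + 36) = 1/1147960344036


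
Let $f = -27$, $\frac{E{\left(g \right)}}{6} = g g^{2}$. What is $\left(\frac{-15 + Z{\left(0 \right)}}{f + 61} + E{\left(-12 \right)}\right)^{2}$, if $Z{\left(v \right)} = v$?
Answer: $\frac{124275285729}{1156} \approx 1.075 \cdot 10^{8}$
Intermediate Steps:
$E{\left(g \right)} = 6 g^{3}$ ($E{\left(g \right)} = 6 g g^{2} = 6 g^{3}$)
$\left(\frac{-15 + Z{\left(0 \right)}}{f + 61} + E{\left(-12 \right)}\right)^{2} = \left(\frac{-15 + 0}{-27 + 61} + 6 \left(-12\right)^{3}\right)^{2} = \left(- \frac{15}{34} + 6 \left(-1728\right)\right)^{2} = \left(\left(-15\right) \frac{1}{34} - 10368\right)^{2} = \left(- \frac{15}{34} - 10368\right)^{2} = \left(- \frac{352527}{34}\right)^{2} = \frac{124275285729}{1156}$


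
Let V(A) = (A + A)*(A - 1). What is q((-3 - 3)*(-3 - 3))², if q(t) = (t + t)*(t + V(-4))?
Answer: 29942784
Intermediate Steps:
V(A) = 2*A*(-1 + A) (V(A) = (2*A)*(-1 + A) = 2*A*(-1 + A))
q(t) = 2*t*(40 + t) (q(t) = (t + t)*(t + 2*(-4)*(-1 - 4)) = (2*t)*(t + 2*(-4)*(-5)) = (2*t)*(t + 40) = (2*t)*(40 + t) = 2*t*(40 + t))
q((-3 - 3)*(-3 - 3))² = (2*((-3 - 3)*(-3 - 3))*(40 + (-3 - 3)*(-3 - 3)))² = (2*(-6*(-6))*(40 - 6*(-6)))² = (2*36*(40 + 36))² = (2*36*76)² = 5472² = 29942784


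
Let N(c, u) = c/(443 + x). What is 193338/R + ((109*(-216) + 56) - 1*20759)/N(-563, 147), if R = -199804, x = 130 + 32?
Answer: 2674265670723/56244826 ≈ 47547.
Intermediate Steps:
x = 162
N(c, u) = c/605 (N(c, u) = c/(443 + 162) = c/605)
193338/R + ((109*(-216) + 56) - 1*20759)/N(-563, 147) = 193338/(-199804) + ((109*(-216) + 56) - 1*20759)/(((1/605)*(-563))) = 193338*(-1/199804) + ((-23544 + 56) - 20759)/(-563/605) = -96669/99902 + (-23488 - 20759)*(-605/563) = -96669/99902 - 44247*(-605/563) = -96669/99902 + 26769435/563 = 2674265670723/56244826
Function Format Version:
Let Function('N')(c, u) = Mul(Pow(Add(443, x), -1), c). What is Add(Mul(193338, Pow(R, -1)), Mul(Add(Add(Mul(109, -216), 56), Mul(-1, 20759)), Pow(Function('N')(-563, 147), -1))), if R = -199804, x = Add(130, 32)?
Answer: Rational(2674265670723, 56244826) ≈ 47547.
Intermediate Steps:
x = 162
Function('N')(c, u) = Mul(Rational(1, 605), c) (Function('N')(c, u) = Mul(Pow(Add(443, 162), -1), c) = Mul(Pow(605, -1), c) = Mul(Rational(1, 605), c))
Add(Mul(193338, Pow(R, -1)), Mul(Add(Add(Mul(109, -216), 56), Mul(-1, 20759)), Pow(Function('N')(-563, 147), -1))) = Add(Mul(193338, Pow(-199804, -1)), Mul(Add(Add(Mul(109, -216), 56), Mul(-1, 20759)), Pow(Mul(Rational(1, 605), -563), -1))) = Add(Mul(193338, Rational(-1, 199804)), Mul(Add(Add(-23544, 56), -20759), Pow(Rational(-563, 605), -1))) = Add(Rational(-96669, 99902), Mul(Add(-23488, -20759), Rational(-605, 563))) = Add(Rational(-96669, 99902), Mul(-44247, Rational(-605, 563))) = Add(Rational(-96669, 99902), Rational(26769435, 563)) = Rational(2674265670723, 56244826)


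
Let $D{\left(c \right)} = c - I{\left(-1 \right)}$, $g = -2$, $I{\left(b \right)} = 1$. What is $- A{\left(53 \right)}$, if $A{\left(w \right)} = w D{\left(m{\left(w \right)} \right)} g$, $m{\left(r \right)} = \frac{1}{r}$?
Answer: $-104$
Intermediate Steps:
$D{\left(c \right)} = -1 + c$ ($D{\left(c \right)} = c - 1 = -1 + c$)
$A{\left(w \right)} = - 2 w \left(-1 + \frac{1}{w}\right)$ ($A{\left(w \right)} = w \left(-1 + \frac{1}{w}\right) \left(-2\right) = - 2 w \left(-1 + \frac{1}{w}\right)$)
$- A{\left(53 \right)} = - (-2 + 2 \cdot 53) = - (-2 + 106) = \left(-1\right) 104 = -104$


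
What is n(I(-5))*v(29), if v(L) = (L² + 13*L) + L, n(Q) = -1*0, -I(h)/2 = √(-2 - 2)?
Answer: 0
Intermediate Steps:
I(h) = -4*I (I(h) = -2*√(-2 - 2) = -4*I)
n(Q) = 0
v(L) = L² + 14*L
n(I(-5))*v(29) = 0*(29*(14 + 29)) = 0*(29*43) = 0*1247 = 0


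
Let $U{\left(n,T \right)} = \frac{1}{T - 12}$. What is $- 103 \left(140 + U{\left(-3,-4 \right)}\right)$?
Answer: $- \frac{230617}{16} \approx -14414.0$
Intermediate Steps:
$U{\left(n,T \right)} = \frac{1}{-12 + T}$
$- 103 \left(140 + U{\left(-3,-4 \right)}\right) = - 103 \left(140 + \frac{1}{-12 - 4}\right) = - 103 \left(140 + \frac{1}{-16}\right) = - 103 \left(140 - \frac{1}{16}\right) = \left(-103\right) \frac{2239}{16} = - \frac{230617}{16}$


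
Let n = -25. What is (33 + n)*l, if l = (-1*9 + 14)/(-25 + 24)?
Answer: -40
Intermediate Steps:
l = -5 (l = (-9 + 14)/(-1) = 5*(-1) = -5)
(33 + n)*l = (33 - 25)*(-5) = 8*(-5) = -40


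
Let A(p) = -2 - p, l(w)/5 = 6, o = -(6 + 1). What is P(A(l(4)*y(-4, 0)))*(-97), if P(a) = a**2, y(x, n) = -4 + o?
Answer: -10435648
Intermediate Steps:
o = -7 (o = -1*7 = -7)
y(x, n) = -11 (y(x, n) = -4 - 7 = -11)
l(w) = 30 (l(w) = 5*6 = 30)
P(A(l(4)*y(-4, 0)))*(-97) = (-2 - 30*(-11))**2*(-97) = (-2 - 1*(-330))**2*(-97) = (-2 + 330)**2*(-97) = 328**2*(-97) = 107584*(-97) = -10435648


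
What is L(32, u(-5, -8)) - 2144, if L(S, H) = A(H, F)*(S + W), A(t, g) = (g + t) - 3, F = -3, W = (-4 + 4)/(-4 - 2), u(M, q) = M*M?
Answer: -1536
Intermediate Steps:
u(M, q) = M**2
W = 0 (W = 0/(-6) = 0*(-1/6) = 0)
A(t, g) = -3 + g + t
L(S, H) = S*(-6 + H) (L(S, H) = (-3 - 3 + H)*(S + 0) = (-6 + H)*S = S*(-6 + H))
L(32, u(-5, -8)) - 2144 = 32*(-6 + (-5)**2) - 2144 = 32*(-6 + 25) - 2144 = 32*19 - 2144 = 608 - 2144 = -1536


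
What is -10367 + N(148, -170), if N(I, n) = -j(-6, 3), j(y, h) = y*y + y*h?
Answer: -10385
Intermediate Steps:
j(y, h) = y² + h*y
N(I, n) = -18 (N(I, n) = -(-6)*(3 - 6) = -(-6)*(-3) = -1*18 = -18)
-10367 + N(148, -170) = -10367 - 18 = -10385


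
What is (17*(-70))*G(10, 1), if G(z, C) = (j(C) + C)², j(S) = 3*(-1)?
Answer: -4760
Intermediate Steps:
j(S) = -3
G(z, C) = (-3 + C)²
(17*(-70))*G(10, 1) = (17*(-70))*(-3 + 1)² = -1190*(-2)² = -1190*4 = -4760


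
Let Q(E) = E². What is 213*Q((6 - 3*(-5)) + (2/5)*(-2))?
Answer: 2172813/25 ≈ 86913.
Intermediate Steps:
213*Q((6 - 3*(-5)) + (2/5)*(-2)) = 213*((6 - 3*(-5)) + (2/5)*(-2))² = 213*((6 + 15) + (2*(⅕))*(-2))² = 213*(21 + (⅖)*(-2))² = 213*(21 - ⅘)² = 213*(101/5)² = 213*(10201/25) = 2172813/25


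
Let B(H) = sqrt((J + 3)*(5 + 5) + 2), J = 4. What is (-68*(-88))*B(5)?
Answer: 35904*sqrt(2) ≈ 50776.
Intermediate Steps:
B(H) = 6*sqrt(2) (B(H) = sqrt((4 + 3)*(5 + 5) + 2) = sqrt(7*10 + 2) = sqrt(70 + 2) = sqrt(72) = 6*sqrt(2))
(-68*(-88))*B(5) = (-68*(-88))*(6*sqrt(2)) = 5984*(6*sqrt(2)) = 35904*sqrt(2)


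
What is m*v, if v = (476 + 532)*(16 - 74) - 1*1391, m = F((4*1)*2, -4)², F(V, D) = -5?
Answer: -1496375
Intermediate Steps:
m = 25 (m = (-5)² = 25)
v = -59855 (v = 1008*(-58) - 1391 = -58464 - 1391 = -59855)
m*v = 25*(-59855) = -1496375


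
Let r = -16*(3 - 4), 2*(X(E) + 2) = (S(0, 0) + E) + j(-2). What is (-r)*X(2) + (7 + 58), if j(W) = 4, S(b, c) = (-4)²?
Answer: -79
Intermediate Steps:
S(b, c) = 16
X(E) = 8 + E/2 (X(E) = -2 + ((16 + E) + 4)/2 = -2 + (20 + E)/2 = -2 + (10 + E/2) = 8 + E/2)
r = 16 (r = -16*(-1) = 16)
(-r)*X(2) + (7 + 58) = (-1*16)*(8 + (½)*2) + (7 + 58) = -16*(8 + 1) + 65 = -16*9 + 65 = -144 + 65 = -79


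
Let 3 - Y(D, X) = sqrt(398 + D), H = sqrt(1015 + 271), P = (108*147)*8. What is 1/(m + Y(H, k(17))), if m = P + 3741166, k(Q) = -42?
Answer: 1/(3868177 - sqrt(398 + sqrt(1286))) ≈ 2.5852e-7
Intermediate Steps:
P = 127008 (P = 15876*8 = 127008)
H = sqrt(1286) ≈ 35.861
Y(D, X) = 3 - sqrt(398 + D)
m = 3868174 (m = 127008 + 3741166 = 3868174)
1/(m + Y(H, k(17))) = 1/(3868174 + (3 - sqrt(398 + sqrt(1286)))) = 1/(3868177 - sqrt(398 + sqrt(1286)))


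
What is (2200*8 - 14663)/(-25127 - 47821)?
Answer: -979/24316 ≈ -0.040262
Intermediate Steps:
(2200*8 - 14663)/(-25127 - 47821) = (17600 - 14663)/(-72948) = 2937*(-1/72948) = -979/24316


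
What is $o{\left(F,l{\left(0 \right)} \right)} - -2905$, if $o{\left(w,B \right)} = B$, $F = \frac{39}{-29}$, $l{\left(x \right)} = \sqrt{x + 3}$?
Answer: $2905 + \sqrt{3} \approx 2906.7$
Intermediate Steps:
$l{\left(x \right)} = \sqrt{3 + x}$
$F = - \frac{39}{29}$ ($F = 39 \left(- \frac{1}{29}\right) = - \frac{39}{29} \approx -1.3448$)
$o{\left(F,l{\left(0 \right)} \right)} - -2905 = \sqrt{3 + 0} - -2905 = \sqrt{3} + 2905 = 2905 + \sqrt{3}$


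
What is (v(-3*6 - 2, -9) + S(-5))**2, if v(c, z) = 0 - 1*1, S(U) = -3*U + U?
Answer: 81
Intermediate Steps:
S(U) = -2*U
v(c, z) = -1 (v(c, z) = 0 - 1 = -1)
(v(-3*6 - 2, -9) + S(-5))**2 = (-1 - 2*(-5))**2 = (-1 + 10)**2 = 9**2 = 81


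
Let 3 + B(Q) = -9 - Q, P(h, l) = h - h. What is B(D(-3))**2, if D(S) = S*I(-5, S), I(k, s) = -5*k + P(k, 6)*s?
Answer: 3969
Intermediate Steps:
P(h, l) = 0
I(k, s) = -5*k (I(k, s) = -5*k + 0*s = -5*k + 0 = -5*k)
D(S) = 25*S (D(S) = S*(-5*(-5)) = S*25 = 25*S)
B(Q) = -12 - Q (B(Q) = -3 + (-9 - Q) = -12 - Q)
B(D(-3))**2 = (-12 - 25*(-3))**2 = (-12 - 1*(-75))**2 = (-12 + 75)**2 = 63**2 = 3969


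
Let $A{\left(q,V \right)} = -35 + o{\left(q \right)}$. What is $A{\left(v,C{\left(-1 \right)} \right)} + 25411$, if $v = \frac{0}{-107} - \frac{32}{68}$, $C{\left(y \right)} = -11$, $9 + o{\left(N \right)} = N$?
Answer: $\frac{431231}{17} \approx 25367.0$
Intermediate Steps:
$o{\left(N \right)} = -9 + N$
$v = - \frac{8}{17}$ ($v = 0 \left(- \frac{1}{107}\right) - \frac{8}{17} = 0 - \frac{8}{17} = - \frac{8}{17} \approx -0.47059$)
$A{\left(q,V \right)} = -44 + q$ ($A{\left(q,V \right)} = -35 + \left(-9 + q\right) = -44 + q$)
$A{\left(v,C{\left(-1 \right)} \right)} + 25411 = \left(-44 - \frac{8}{17}\right) + 25411 = - \frac{756}{17} + 25411 = \frac{431231}{17}$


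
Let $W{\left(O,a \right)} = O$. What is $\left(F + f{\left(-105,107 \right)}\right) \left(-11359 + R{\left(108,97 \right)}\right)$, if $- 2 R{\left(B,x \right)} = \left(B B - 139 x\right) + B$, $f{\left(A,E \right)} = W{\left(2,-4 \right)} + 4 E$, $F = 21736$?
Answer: $-232820581$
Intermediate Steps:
$f{\left(A,E \right)} = 2 + 4 E$
$R{\left(B,x \right)} = - \frac{B}{2} - \frac{B^{2}}{2} + \frac{139 x}{2}$ ($R{\left(B,x \right)} = - \frac{\left(B B - 139 x\right) + B}{2} = - \frac{\left(B^{2} - 139 x\right) + B}{2} = - \frac{B + B^{2} - 139 x}{2} = - \frac{B}{2} - \frac{B^{2}}{2} + \frac{139 x}{2}$)
$\left(F + f{\left(-105,107 \right)}\right) \left(-11359 + R{\left(108,97 \right)}\right) = \left(21736 + \left(2 + 4 \cdot 107\right)\right) \left(-11359 - \left(- \frac{13375}{2} + 5832\right)\right) = \left(21736 + \left(2 + 428\right)\right) \left(-11359 - - \frac{1711}{2}\right) = \left(21736 + 430\right) \left(-11359 - - \frac{1711}{2}\right) = 22166 \left(-11359 + \frac{1711}{2}\right) = 22166 \left(- \frac{21007}{2}\right) = -232820581$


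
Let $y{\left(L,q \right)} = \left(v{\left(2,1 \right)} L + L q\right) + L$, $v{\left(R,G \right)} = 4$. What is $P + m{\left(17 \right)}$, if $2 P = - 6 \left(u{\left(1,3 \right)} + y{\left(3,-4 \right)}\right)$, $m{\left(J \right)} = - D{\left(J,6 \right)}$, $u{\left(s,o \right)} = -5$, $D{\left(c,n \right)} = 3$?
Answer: $3$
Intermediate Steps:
$y{\left(L,q \right)} = 5 L + L q$ ($y{\left(L,q \right)} = \left(4 L + L q\right) + L = 5 L + L q$)
$m{\left(J \right)} = -3$ ($m{\left(J \right)} = \left(-1\right) 3 = -3$)
$P = 6$ ($P = \frac{\left(-6\right) \left(-5 + 3 \left(5 - 4\right)\right)}{2} = \frac{\left(-6\right) \left(-5 + 3 \cdot 1\right)}{2} = \frac{\left(-6\right) \left(-5 + 3\right)}{2} = \frac{\left(-6\right) \left(-2\right)}{2} = \frac{1}{2} \cdot 12 = 6$)
$P + m{\left(17 \right)} = 6 - 3 = 3$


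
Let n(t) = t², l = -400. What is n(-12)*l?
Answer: -57600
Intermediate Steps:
n(-12)*l = (-12)²*(-400) = 144*(-400) = -57600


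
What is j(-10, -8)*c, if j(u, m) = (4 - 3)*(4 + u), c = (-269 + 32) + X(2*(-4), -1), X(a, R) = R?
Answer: 1428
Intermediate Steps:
c = -238 (c = (-269 + 32) - 1 = -237 - 1 = -238)
j(u, m) = 4 + u (j(u, m) = 1*(4 + u) = 4 + u)
j(-10, -8)*c = (4 - 10)*(-238) = -6*(-238) = 1428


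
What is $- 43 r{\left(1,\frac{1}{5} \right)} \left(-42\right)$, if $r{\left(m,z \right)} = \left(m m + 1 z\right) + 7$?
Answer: $\frac{74046}{5} \approx 14809.0$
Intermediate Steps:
$r{\left(m,z \right)} = 7 + z + m^{2}$ ($r{\left(m,z \right)} = \left(m^{2} + z\right) + 7 = \left(z + m^{2}\right) + 7 = 7 + z + m^{2}$)
$- 43 r{\left(1,\frac{1}{5} \right)} \left(-42\right) = - 43 \left(7 + \frac{1}{5} + 1^{2}\right) \left(-42\right) = - 43 \left(7 + \frac{1}{5} + 1\right) \left(-42\right) = \left(-43\right) \frac{41}{5} \left(-42\right) = \left(- \frac{1763}{5}\right) \left(-42\right) = \frac{74046}{5}$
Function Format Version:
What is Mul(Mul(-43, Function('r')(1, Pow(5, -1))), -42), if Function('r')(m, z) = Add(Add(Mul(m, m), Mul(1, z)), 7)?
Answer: Rational(74046, 5) ≈ 14809.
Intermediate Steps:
Function('r')(m, z) = Add(7, z, Pow(m, 2)) (Function('r')(m, z) = Add(Add(Pow(m, 2), z), 7) = Add(Add(z, Pow(m, 2)), 7) = Add(7, z, Pow(m, 2)))
Mul(Mul(-43, Function('r')(1, Pow(5, -1))), -42) = Mul(Mul(-43, Add(7, Pow(5, -1), Pow(1, 2))), -42) = Mul(Mul(-43, Add(7, Rational(1, 5), 1)), -42) = Mul(Mul(-43, Rational(41, 5)), -42) = Mul(Rational(-1763, 5), -42) = Rational(74046, 5)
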